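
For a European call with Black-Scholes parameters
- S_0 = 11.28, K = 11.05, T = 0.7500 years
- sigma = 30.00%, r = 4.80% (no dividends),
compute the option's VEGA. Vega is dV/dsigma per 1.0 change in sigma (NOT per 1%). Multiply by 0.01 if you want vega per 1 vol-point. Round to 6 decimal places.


d1 = 0.3477604610; d2 = 0.0879528399
phi(d1) = 0.3755336484; exp(-qT) = 1.0000000000; exp(-rT) = 0.9646402935
Vega = S * exp(-qT) * phi(d1) * sqrt(T) = 11.2800 * 1.0000000000 * 0.3755336484 * 0.8660254038 = 3.668501

Answer: Vega = 3.668501


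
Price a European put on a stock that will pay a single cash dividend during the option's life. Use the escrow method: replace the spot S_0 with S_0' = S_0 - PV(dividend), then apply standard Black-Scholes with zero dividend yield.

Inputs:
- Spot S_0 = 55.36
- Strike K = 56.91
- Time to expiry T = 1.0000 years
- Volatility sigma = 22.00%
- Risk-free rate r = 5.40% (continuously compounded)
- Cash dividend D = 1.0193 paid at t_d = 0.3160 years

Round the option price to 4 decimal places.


Answer: Price = 4.5254

Derivation:
PV(D) = D * exp(-r * t_d) = 1.0193 * 0.98308077 = 1.00205422
S_0' = S_0 - PV(D) = 55.3600 - 1.00205422 = 54.35794578
d1 = (ln(S_0'/K) + (r + sigma^2/2)*T) / (sigma*sqrt(T)) = 0.14690785
d2 = d1 - sigma*sqrt(T) = -0.07309215
exp(-rT) = 0.94743211
N(-d1) = 0.44160238; N(-d2) = 0.52913361
P = K * exp(-rT) * N(-d2) - S_0' * N(-d1) = 56.9100 * 0.94743211 * 0.52913361 - 54.35794578 * 0.44160238 = 4.5254


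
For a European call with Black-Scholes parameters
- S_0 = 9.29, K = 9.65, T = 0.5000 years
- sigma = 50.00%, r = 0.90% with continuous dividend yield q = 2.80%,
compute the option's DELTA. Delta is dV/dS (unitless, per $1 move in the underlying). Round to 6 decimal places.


Answer: Delta = 0.509713

Derivation:
d1 = 0.0423716414; d2 = -0.3111817492
phi(d1) = 0.3985843194; exp(-qT) = 0.9860975443; exp(-rT) = 0.9955101098
N(d1) = 0.5168987825
Delta = exp(-qT) * N(d1) = 0.9860975443 * 0.5168987825 = 0.509713


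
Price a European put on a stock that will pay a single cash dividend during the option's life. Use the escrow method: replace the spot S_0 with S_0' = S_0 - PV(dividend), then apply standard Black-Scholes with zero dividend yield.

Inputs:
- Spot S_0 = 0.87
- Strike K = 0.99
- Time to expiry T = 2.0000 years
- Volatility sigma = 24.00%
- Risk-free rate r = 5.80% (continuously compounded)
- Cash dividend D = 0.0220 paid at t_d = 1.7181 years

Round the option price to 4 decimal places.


PV(D) = D * exp(-r * t_d) = 0.0220 * 0.90515435 = 0.01991340
S_0' = S_0 - PV(D) = 0.8700 - 0.01991340 = 0.85008660
d1 = (ln(S_0'/K) + (r + sigma^2/2)*T) / (sigma*sqrt(T)) = 0.06255918
d2 = d1 - sigma*sqrt(T) = -0.27685208
exp(-rT) = 0.89047522
N(-d1) = 0.47505877; N(-d2) = 0.60905315
P = K * exp(-rT) * N(-d2) - S_0' * N(-d1) = 0.9900 * 0.89047522 * 0.60905315 - 0.85008660 * 0.47505877 = 0.1331

Answer: Price = 0.1331


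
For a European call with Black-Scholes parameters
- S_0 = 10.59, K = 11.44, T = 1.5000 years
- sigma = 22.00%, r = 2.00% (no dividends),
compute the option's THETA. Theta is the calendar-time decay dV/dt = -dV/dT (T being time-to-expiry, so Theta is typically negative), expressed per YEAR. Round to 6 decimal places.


d1 = -0.0404753178; d2 = -0.3099191895
phi(d1) = 0.3986156303; exp(-qT) = 1.0000000000; exp(-rT) = 0.9704455335
Theta = -S*exp(-qT)*phi(d1)*sigma/(2*sqrt(T)) - r*K*exp(-rT)*N(d2) + q*S*exp(-qT)*N(d1)
N(d1) = 0.4838570922; N(d2) = 0.3783112048; sqrt(T) = 1.2247448714
Term 1 = -10.5900 * 1.0000000000 * 0.3986156303 * 0.2200 / (2 * 1.2247448714) = -0.3791380218
Term 2 = -0.0200 * 11.4400 * 0.9704455335 * 0.3783112048 = -0.0839994399
Term 3 = 0 (no dividend yield, q = 0)
Theta = -0.3791380218 + (-0.0839994399) + (0.0000000000) = -0.463137

Answer: Theta = -0.463137


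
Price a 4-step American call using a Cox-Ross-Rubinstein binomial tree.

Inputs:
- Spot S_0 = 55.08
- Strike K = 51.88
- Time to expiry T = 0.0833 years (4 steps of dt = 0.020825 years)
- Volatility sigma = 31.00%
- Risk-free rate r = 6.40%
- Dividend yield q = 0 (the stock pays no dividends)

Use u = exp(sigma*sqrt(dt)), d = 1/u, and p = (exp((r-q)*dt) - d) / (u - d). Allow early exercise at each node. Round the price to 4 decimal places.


Answer: Price = V(0,0) = 4.1982

Derivation:
dt = T/N = 0.020825
u = exp(sigma*sqrt(dt)) = 1.045751; d = 1/u = 0.956250
p = (exp((r-q)*dt) - d) / (u - d) = 0.503719
Discount per step: exp(-r*dt) = 0.998668
Stock lattice S(k, i) with i counting down-moves:
  k=0: S(0,0) = 55.0800
  k=1: S(1,0) = 57.6000; S(1,1) = 52.6703
  k=2: S(2,0) = 60.2353; S(2,1) = 55.0800; S(2,2) = 50.3659
  k=3: S(3,0) = 62.9911; S(3,1) = 57.6000; S(3,2) = 52.6703; S(3,3) = 48.1624
  k=4: S(4,0) = 65.8731; S(4,1) = 60.2353; S(4,2) = 55.0800; S(4,3) = 50.3659; S(4,4) = 46.0553
Terminal payoffs V(N, i) = max(S_T - K, 0):
  V(4,0) = 13.993053; V(4,1) = 8.355270; V(4,2) = 3.200000; V(4,3) = 0.000000; V(4,4) = 0.000000
Backward induction: V(k, i) = exp(-r*dt) * [p * V(k+1, i) + (1-p) * V(k+1, i+1)]; then take max(V_cont, immediate exercise) for American.
  V(3,0) = exp(-r*dt) * [p*13.993053 + (1-p)*8.355270] = 11.180219; exercise = 11.111120; V(3,0) = max -> 11.180219
  V(3,1) = exp(-r*dt) * [p*8.355270 + (1-p)*3.200000] = 5.789088; exercise = 5.719989; V(3,1) = max -> 5.789088
  V(3,2) = exp(-r*dt) * [p*3.200000 + (1-p)*0.000000] = 1.609755; exercise = 0.790260; V(3,2) = max -> 1.609755
  V(3,3) = exp(-r*dt) * [p*0.000000 + (1-p)*0.000000] = 0.000000; exercise = 0.000000; V(3,3) = max -> 0.000000
  V(2,0) = exp(-r*dt) * [p*11.180219 + (1-p)*5.789088] = 8.493377; exercise = 8.355270; V(2,0) = max -> 8.493377
  V(2,1) = exp(-r*dt) * [p*5.789088 + (1-p)*1.609755] = 3.710018; exercise = 3.200000; V(2,1) = max -> 3.710018
  V(2,2) = exp(-r*dt) * [p*1.609755 + (1-p)*0.000000] = 0.809785; exercise = 0.000000; V(2,2) = max -> 0.809785
  V(1,0) = exp(-r*dt) * [p*8.493377 + (1-p)*3.710018] = 6.111338; exercise = 5.719989; V(1,0) = max -> 6.111338
  V(1,1) = exp(-r*dt) * [p*3.710018 + (1-p)*0.809785] = 2.267664; exercise = 0.790260; V(1,1) = max -> 2.267664
  V(0,0) = exp(-r*dt) * [p*6.111338 + (1-p)*2.267664] = 4.198197; exercise = 3.200000; V(0,0) = max -> 4.198197


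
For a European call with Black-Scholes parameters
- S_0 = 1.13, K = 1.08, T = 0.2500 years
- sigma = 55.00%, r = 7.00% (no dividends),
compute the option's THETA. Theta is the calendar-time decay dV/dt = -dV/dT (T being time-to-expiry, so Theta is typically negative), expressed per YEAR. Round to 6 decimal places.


Answer: Theta = -0.271734

Derivation:
d1 = 0.3657057876; d2 = 0.0907057876
phi(d1) = 0.3731372760; exp(-qT) = 1.0000000000; exp(-rT) = 0.9826522357
Theta = -S*exp(-qT)*phi(d1)*sigma/(2*sqrt(T)) - r*K*exp(-rT)*N(d2) + q*S*exp(-qT)*N(d1)
N(d1) = 0.6427076865; N(d2) = 0.5361368141; sqrt(T) = 0.5000000000
Term 1 = -1.1300 * 1.0000000000 * 0.3731372760 * 0.5500 / (2 * 0.5000000000) = -0.2319048170
Term 2 = -0.0700 * 1.0800 * 0.9826522357 * 0.5361368141 = -0.0398288045
Term 3 = 0 (no dividend yield, q = 0)
Theta = -0.2319048170 + (-0.0398288045) + (0.0000000000) = -0.271734


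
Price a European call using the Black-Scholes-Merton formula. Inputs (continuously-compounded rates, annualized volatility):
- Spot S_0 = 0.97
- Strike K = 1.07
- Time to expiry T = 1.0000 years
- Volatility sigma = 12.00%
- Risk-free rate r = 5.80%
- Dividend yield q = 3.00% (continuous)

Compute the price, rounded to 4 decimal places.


Answer: Price = 0.0202

Derivation:
d1 = (ln(S/K) + (r - q + 0.5*sigma^2) * T) / (sigma * sqrt(T)) = -0.52431547
d2 = d1 - sigma * sqrt(T) = -0.64431547
exp(-rT) = 0.94364995; exp(-qT) = 0.97044553
C = S_0 * exp(-qT) * N(d1) - K * exp(-rT) * N(d2)
N(d1) = 0.30002957; N(d2) = 0.25968544
C = 0.9700 * 0.97044553 * 0.30002957 - 1.0700 * 0.94364995 * 0.25968544 = 0.0202


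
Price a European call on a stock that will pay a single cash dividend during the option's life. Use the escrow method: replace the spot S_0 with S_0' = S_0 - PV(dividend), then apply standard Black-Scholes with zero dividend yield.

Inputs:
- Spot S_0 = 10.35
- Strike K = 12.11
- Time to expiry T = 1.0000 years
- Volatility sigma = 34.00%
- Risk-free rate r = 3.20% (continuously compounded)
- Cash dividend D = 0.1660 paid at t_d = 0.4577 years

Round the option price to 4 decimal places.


PV(D) = D * exp(-r * t_d) = 0.1660 * 0.98546034 = 0.16358642
S_0' = S_0 - PV(D) = 10.3500 - 0.16358642 = 10.18641358
d1 = (ln(S_0'/K) + (r + sigma^2/2)*T) / (sigma*sqrt(T)) = -0.24463743
d2 = d1 - sigma*sqrt(T) = -0.58463743
exp(-rT) = 0.96850658
N(d1) = 0.40336859; N(d2) = 0.27939577
C = S_0' * N(d1) - K * exp(-rT) * N(d2) = 10.18641358 * 0.40336859 - 12.1100 * 0.96850658 * 0.27939577 = 0.8320

Answer: Price = 0.8320


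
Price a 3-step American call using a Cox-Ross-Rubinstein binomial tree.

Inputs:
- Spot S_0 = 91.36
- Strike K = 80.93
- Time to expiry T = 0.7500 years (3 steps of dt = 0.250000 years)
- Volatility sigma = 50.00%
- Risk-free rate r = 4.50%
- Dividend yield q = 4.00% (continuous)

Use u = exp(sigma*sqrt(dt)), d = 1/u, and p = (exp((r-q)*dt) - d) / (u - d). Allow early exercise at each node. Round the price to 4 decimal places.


dt = T/N = 0.250000
u = exp(sigma*sqrt(dt)) = 1.284025; d = 1/u = 0.778801
p = (exp((r-q)*dt) - d) / (u - d) = 0.440299
Discount per step: exp(-r*dt) = 0.988813
Stock lattice S(k, i) with i counting down-moves:
  k=0: S(0,0) = 91.3600
  k=1: S(1,0) = 117.3086; S(1,1) = 71.1512
  k=2: S(2,0) = 150.6272; S(2,1) = 91.3600; S(2,2) = 55.4126
  k=3: S(3,0) = 193.4091; S(3,1) = 117.3086; S(3,2) = 71.1512; S(3,3) = 43.1554
Terminal payoffs V(N, i) = max(S_T - K, 0):
  V(3,0) = 112.479122; V(3,1) = 36.378562; V(3,2) = 0.000000; V(3,3) = 0.000000
Backward induction: V(k, i) = exp(-r*dt) * [p * V(k+1, i) + (1-p) * V(k+1, i+1)]; then take max(V_cont, immediate exercise) for American.
  V(2,0) = exp(-r*dt) * [p*112.479122 + (1-p)*36.378562] = 69.103770; exercise = 69.697175; V(2,0) = max -> 69.697175
  V(2,1) = exp(-r*dt) * [p*36.378562 + (1-p)*0.000000] = 15.838265; exercise = 10.430000; V(2,1) = max -> 15.838265
  V(2,2) = exp(-r*dt) * [p*0.000000 + (1-p)*0.000000] = 0.000000; exercise = 0.000000; V(2,2) = max -> 0.000000
  V(1,0) = exp(-r*dt) * [p*69.697175 + (1-p)*15.838265] = 39.109830; exercise = 36.378562; V(1,0) = max -> 39.109830
  V(1,1) = exp(-r*dt) * [p*15.838265 + (1-p)*0.000000] = 6.895562; exercise = 0.000000; V(1,1) = max -> 6.895562
  V(0,0) = exp(-r*dt) * [p*39.109830 + (1-p)*6.895562] = 20.843663; exercise = 10.430000; V(0,0) = max -> 20.843663

Answer: Price = V(0,0) = 20.8437


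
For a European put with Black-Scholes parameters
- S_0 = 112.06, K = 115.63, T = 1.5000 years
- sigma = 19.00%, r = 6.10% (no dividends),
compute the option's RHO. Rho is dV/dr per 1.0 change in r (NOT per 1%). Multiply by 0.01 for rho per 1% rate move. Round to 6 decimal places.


d1 = 0.3747891372; d2 = 0.1420876117
phi(d1) = 0.3718844907; exp(-qT) = 1.0000000000; exp(-rT) = 0.9125613162
N(-d2) = 0.4435054017
Rho = -K*T*exp(-rT)*N(-d2) = -115.6300 * 1.5000 * 0.9125613162 * 0.4435054017 = -70.197679

Answer: Rho = -70.197679


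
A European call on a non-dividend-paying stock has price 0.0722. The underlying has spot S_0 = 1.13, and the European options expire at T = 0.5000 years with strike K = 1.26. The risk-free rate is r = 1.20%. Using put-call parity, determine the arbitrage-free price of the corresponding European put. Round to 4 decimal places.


Put-call parity: C - P = S_0 * exp(-qT) - K * exp(-rT).
S_0 * exp(-qT) = 1.1300 * 1.00000000 = 1.13000000
K * exp(-rT) = 1.2600 * 0.99401796 = 1.25246263
P = C - S*exp(-qT) + K*exp(-rT)
P = 0.0722 - 1.13000000 + 1.25246263 = 0.1947

Answer: Put price = 0.1947


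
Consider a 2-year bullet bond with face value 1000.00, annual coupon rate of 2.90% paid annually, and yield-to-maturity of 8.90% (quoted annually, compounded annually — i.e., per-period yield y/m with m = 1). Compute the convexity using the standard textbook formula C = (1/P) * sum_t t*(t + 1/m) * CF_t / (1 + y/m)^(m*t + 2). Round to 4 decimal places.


Coupon per period c = face * coupon_rate / m = 29.000000
Periods per year m = 1; per-period yield y/m = 0.089000
Number of cashflows N = 2
Cashflows (t years, CF_t, discount factor 1/(1+y/m)^(m*t), PV):
  t = 1.0000: CF_t = 29.000000, DF = 0.918274, PV = 26.629936
  t = 2.0000: CF_t = 1029.000000, DF = 0.843226, PV = 867.680056
Price P = sum_t PV_t = 894.309992
Convexity numerator sum_t t*(t + 1/m) * CF_t / (1+y/m)^(m*t + 2):
  t = 1.0000: term = 44.910134
  t = 2.0000: term = 4389.904840
Convexity = (1/P) * sum = 4434.814974 / 894.309992 = 4.958924

Answer: Convexity = 4.9589


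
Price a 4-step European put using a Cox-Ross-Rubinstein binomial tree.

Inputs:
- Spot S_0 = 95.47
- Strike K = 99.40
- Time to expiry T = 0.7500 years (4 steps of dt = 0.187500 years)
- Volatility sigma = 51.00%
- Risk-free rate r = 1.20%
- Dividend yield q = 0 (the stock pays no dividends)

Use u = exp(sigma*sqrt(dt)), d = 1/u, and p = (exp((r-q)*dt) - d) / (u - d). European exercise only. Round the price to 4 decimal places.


Answer: Price = V(0,0) = 18.1441

Derivation:
dt = T/N = 0.187500
u = exp(sigma*sqrt(dt)) = 1.247119; d = 1/u = 0.801848
p = (exp((r-q)*dt) - d) / (u - d) = 0.450073
Discount per step: exp(-r*dt) = 0.997753
Stock lattice S(k, i) with i counting down-moves:
  k=0: S(0,0) = 95.4700
  k=1: S(1,0) = 119.0625; S(1,1) = 76.5524
  k=2: S(2,0) = 148.4852; S(2,1) = 95.4700; S(2,2) = 61.3834
  k=3: S(3,0) = 185.1787; S(3,1) = 119.0625; S(3,2) = 76.5524; S(3,3) = 49.2201
  k=4: S(4,0) = 230.9400; S(4,1) = 148.4852; S(4,2) = 95.4700; S(4,3) = 61.3834; S(4,4) = 39.4671
Terminal payoffs V(N, i) = max(K - S_T, 0):
  V(4,0) = 0.000000; V(4,1) = 0.000000; V(4,2) = 3.930000; V(4,3) = 38.016621; V(4,4) = 59.932950
Backward induction: V(k, i) = exp(-r*dt) * [p * V(k+1, i) + (1-p) * V(k+1, i+1)].
  V(3,0) = exp(-r*dt) * [p*0.000000 + (1-p)*0.000000] = 0.000000
  V(3,1) = exp(-r*dt) * [p*0.000000 + (1-p)*3.930000] = 2.156356
  V(3,2) = exp(-r*dt) * [p*3.930000 + (1-p)*38.016621] = 22.624193
  V(3,3) = exp(-r*dt) * [p*38.016621 + (1-p)*59.932950] = 49.956474
  V(2,0) = exp(-r*dt) * [p*0.000000 + (1-p)*2.156356] = 1.183173
  V(2,1) = exp(-r*dt) * [p*2.156356 + (1-p)*22.624193] = 13.382030
  V(2,2) = exp(-r*dt) * [p*22.624193 + (1-p)*49.956474] = 37.570325
  V(1,0) = exp(-r*dt) * [p*1.183173 + (1-p)*13.382030] = 7.873918
  V(1,1) = exp(-r*dt) * [p*13.382030 + (1-p)*37.570325] = 26.623857
  V(0,0) = exp(-r*dt) * [p*7.873918 + (1-p)*26.623857] = 18.144146


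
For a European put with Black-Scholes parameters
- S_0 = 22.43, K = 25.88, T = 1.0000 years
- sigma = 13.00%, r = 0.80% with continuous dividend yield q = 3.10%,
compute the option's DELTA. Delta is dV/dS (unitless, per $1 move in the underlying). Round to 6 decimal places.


Answer: Delta = -0.860248

Derivation:
d1 = -1.2124701623; d2 = -1.3424701623
phi(d1) = 0.1912869771; exp(-qT) = 0.9694755731; exp(-rT) = 0.9920319148
N(-d1) = 0.8873337712
Delta = -exp(-qT) * N(-d1) = -0.9694755731 * 0.8873337712 = -0.860248


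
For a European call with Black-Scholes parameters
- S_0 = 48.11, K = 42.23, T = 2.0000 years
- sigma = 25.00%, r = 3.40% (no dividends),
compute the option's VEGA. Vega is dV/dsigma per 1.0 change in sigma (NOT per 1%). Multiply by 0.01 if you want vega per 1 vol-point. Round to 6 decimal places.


d1 = 0.7378211996; d2 = 0.3842678090
phi(d1) = 0.3038781153; exp(-qT) = 1.0000000000; exp(-rT) = 0.9342604736
Vega = S * exp(-qT) * phi(d1) * sqrt(T) = 48.1100 * 1.0000000000 * 0.3038781153 * 1.4142135624 = 20.675203

Answer: Vega = 20.675203


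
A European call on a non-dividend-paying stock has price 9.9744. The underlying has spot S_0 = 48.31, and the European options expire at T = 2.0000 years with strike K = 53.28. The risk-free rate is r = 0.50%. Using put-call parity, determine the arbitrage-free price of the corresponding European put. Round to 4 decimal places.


Answer: Put price = 14.4143

Derivation:
Put-call parity: C - P = S_0 * exp(-qT) - K * exp(-rT).
S_0 * exp(-qT) = 48.3100 * 1.00000000 = 48.31000000
K * exp(-rT) = 53.2800 * 0.99004983 = 52.74985514
P = C - S*exp(-qT) + K*exp(-rT)
P = 9.9744 - 48.31000000 + 52.74985514 = 14.4143


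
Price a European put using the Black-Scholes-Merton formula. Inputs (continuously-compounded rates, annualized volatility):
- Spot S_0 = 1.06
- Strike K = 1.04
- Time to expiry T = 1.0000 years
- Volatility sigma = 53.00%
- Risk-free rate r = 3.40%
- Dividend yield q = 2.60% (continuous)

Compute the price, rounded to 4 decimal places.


d1 = (ln(S/K) + (r - q + 0.5*sigma^2) * T) / (sigma * sqrt(T)) = 0.31603433
d2 = d1 - sigma * sqrt(T) = -0.21396567
exp(-rT) = 0.96657150; exp(-qT) = 0.97433509
P = K * exp(-rT) * N(-d2) - S_0 * exp(-qT) * N(-d1)
N(-d1) = 0.37598823; N(-d2) = 0.58471309
P = 1.0400 * 0.96657150 * 0.58471309 - 1.0600 * 0.97433509 * 0.37598823 = 0.1995

Answer: Price = 0.1995


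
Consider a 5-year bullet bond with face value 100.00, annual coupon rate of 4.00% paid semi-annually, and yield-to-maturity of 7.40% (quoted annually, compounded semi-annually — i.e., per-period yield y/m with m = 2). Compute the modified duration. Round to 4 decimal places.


Coupon per period c = face * coupon_rate / m = 2.000000
Periods per year m = 2; per-period yield y/m = 0.037000
Number of cashflows N = 10
Cashflows (t years, CF_t, discount factor 1/(1+y/m)^(m*t), PV):
  t = 0.5000: CF_t = 2.000000, DF = 0.964320, PV = 1.928640
  t = 1.0000: CF_t = 2.000000, DF = 0.929913, PV = 1.859827
  t = 1.5000: CF_t = 2.000000, DF = 0.896734, PV = 1.793468
  t = 2.0000: CF_t = 2.000000, DF = 0.864739, PV = 1.729478
  t = 2.5000: CF_t = 2.000000, DF = 0.833885, PV = 1.667770
  t = 3.0000: CF_t = 2.000000, DF = 0.804132, PV = 1.608264
  t = 3.5000: CF_t = 2.000000, DF = 0.775441, PV = 1.550882
  t = 4.0000: CF_t = 2.000000, DF = 0.747773, PV = 1.495547
  t = 4.5000: CF_t = 2.000000, DF = 0.721093, PV = 1.442186
  t = 5.0000: CF_t = 102.000000, DF = 0.695364, PV = 70.927166
Price P = sum_t PV_t = 86.003228
First compute Macaulay numerator sum_t t * PV_t:
  t * PV_t at t = 0.5000: 0.964320
  t * PV_t at t = 1.0000: 1.859827
  t * PV_t at t = 1.5000: 2.690203
  t * PV_t at t = 2.0000: 3.458955
  t * PV_t at t = 2.5000: 4.169426
  t * PV_t at t = 3.0000: 4.824793
  t * PV_t at t = 3.5000: 5.428086
  t * PV_t at t = 4.0000: 5.982186
  t * PV_t at t = 4.5000: 6.489836
  t * PV_t at t = 5.0000: 354.635830
Macaulay duration D = 390.503463 / 86.003228 = 4.540568
Modified duration = D / (1 + y/m) = 4.540568 / (1 + 0.037000) = 4.378561

Answer: Modified duration = 4.3786


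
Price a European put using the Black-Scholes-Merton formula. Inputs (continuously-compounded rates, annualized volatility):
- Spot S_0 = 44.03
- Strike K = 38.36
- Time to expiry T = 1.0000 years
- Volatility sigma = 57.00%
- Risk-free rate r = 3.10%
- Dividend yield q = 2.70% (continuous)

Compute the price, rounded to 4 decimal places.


d1 = (ln(S/K) + (r - q + 0.5*sigma^2) * T) / (sigma * sqrt(T)) = 0.53387012
d2 = d1 - sigma * sqrt(T) = -0.03612988
exp(-rT) = 0.96947557; exp(-qT) = 0.97336124
P = K * exp(-rT) * N(-d2) - S_0 * exp(-qT) * N(-d1)
N(-d1) = 0.29671570; N(-d2) = 0.51441060
P = 38.3600 * 0.96947557 * 0.51441060 - 44.0300 * 0.97336124 * 0.29671570 = 6.4141

Answer: Price = 6.4141


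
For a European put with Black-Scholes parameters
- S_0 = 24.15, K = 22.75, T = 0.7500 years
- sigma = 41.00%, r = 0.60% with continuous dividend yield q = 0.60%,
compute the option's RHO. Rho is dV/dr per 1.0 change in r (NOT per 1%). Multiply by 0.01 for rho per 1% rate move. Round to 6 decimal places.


d1 = 0.3457250430; d2 = -0.0093453725
phi(d1) = 0.3757987809; exp(-qT) = 0.9955101098; exp(-rT) = 0.9955101098
N(-d2) = 0.5037282099
Rho = -K*T*exp(-rT)*N(-d2) = -22.7500 * 0.7500 * 0.9955101098 * 0.5037282099 = -8.556273

Answer: Rho = -8.556273


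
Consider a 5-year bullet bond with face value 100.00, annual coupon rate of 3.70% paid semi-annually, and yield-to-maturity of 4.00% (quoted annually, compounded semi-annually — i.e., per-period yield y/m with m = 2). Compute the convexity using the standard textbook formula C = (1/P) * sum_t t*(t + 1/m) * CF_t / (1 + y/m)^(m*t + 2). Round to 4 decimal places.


Coupon per period c = face * coupon_rate / m = 1.850000
Periods per year m = 2; per-period yield y/m = 0.020000
Number of cashflows N = 10
Cashflows (t years, CF_t, discount factor 1/(1+y/m)^(m*t), PV):
  t = 0.5000: CF_t = 1.850000, DF = 0.980392, PV = 1.813725
  t = 1.0000: CF_t = 1.850000, DF = 0.961169, PV = 1.778162
  t = 1.5000: CF_t = 1.850000, DF = 0.942322, PV = 1.743296
  t = 2.0000: CF_t = 1.850000, DF = 0.923845, PV = 1.709114
  t = 2.5000: CF_t = 1.850000, DF = 0.905731, PV = 1.675602
  t = 3.0000: CF_t = 1.850000, DF = 0.887971, PV = 1.642747
  t = 3.5000: CF_t = 1.850000, DF = 0.870560, PV = 1.610536
  t = 4.0000: CF_t = 1.850000, DF = 0.853490, PV = 1.578957
  t = 4.5000: CF_t = 1.850000, DF = 0.836755, PV = 1.547997
  t = 5.0000: CF_t = 101.850000, DF = 0.820348, PV = 83.552474
Price P = sum_t PV_t = 98.652612
Convexity numerator sum_t t*(t + 1/m) * CF_t / (1+y/m)^(m*t + 2):
  t = 0.5000: term = 0.871648
  t = 1.0000: term = 2.563671
  t = 1.5000: term = 5.026806
  t = 2.0000: term = 8.213735
  t = 2.5000: term = 12.079022
  t = 3.0000: term = 16.579050
  t = 3.5000: term = 21.671961
  t = 4.0000: term = 27.317598
  t = 4.5000: term = 33.477449
  t = 5.0000: term = 2208.470823
Convexity = (1/P) * sum = 2336.271765 / 98.652612 = 23.681803

Answer: Convexity = 23.6818


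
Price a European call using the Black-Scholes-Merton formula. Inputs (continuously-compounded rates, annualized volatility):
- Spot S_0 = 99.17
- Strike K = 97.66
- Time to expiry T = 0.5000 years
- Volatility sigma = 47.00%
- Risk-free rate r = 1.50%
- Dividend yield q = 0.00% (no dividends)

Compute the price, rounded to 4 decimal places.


Answer: Price = 14.0905

Derivation:
d1 = (ln(S/K) + (r - q + 0.5*sigma^2) * T) / (sigma * sqrt(T)) = 0.23490536
d2 = d1 - sigma * sqrt(T) = -0.09743483
exp(-rT) = 0.99252805; exp(-qT) = 1.00000000
C = S_0 * exp(-qT) * N(d1) - K * exp(-rT) * N(d2)
N(d1) = 0.59285890; N(d2) = 0.46119054
C = 99.1700 * 1.00000000 * 0.59285890 - 97.6600 * 0.99252805 * 0.46119054 = 14.0905


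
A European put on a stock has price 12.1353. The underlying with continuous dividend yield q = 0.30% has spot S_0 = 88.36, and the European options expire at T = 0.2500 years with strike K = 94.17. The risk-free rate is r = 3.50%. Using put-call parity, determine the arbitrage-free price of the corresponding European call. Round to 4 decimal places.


Answer: Call price = 7.0794

Derivation:
Put-call parity: C - P = S_0 * exp(-qT) - K * exp(-rT).
S_0 * exp(-qT) = 88.3600 * 0.99925028 = 88.29375485
K * exp(-rT) = 94.1700 * 0.99128817 = 93.34960695
C = P + S*exp(-qT) - K*exp(-rT)
C = 12.1353 + 88.29375485 - 93.34960695 = 7.0794


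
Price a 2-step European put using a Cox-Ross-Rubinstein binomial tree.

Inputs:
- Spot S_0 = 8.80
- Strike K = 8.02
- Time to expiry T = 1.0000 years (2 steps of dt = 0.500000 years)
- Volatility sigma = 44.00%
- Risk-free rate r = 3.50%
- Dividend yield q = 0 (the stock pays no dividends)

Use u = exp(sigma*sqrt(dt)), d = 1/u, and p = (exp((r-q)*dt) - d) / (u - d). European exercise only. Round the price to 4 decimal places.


dt = T/N = 0.500000
u = exp(sigma*sqrt(dt)) = 1.364963; d = 1/u = 0.732621
p = (exp((r-q)*dt) - d) / (u - d) = 0.450758
Discount per step: exp(-r*dt) = 0.982652
Stock lattice S(k, i) with i counting down-moves:
  k=0: S(0,0) = 8.8000
  k=1: S(1,0) = 12.0117; S(1,1) = 6.4471
  k=2: S(2,0) = 16.3955; S(2,1) = 8.8000; S(2,2) = 4.7233
Terminal payoffs V(N, i) = max(K - S_T, 0):
  V(2,0) = 0.000000; V(2,1) = 0.000000; V(2,2) = 3.296747
Backward induction: V(k, i) = exp(-r*dt) * [p * V(k+1, i) + (1-p) * V(k+1, i+1)].
  V(1,0) = exp(-r*dt) * [p*0.000000 + (1-p)*0.000000] = 0.000000
  V(1,1) = exp(-r*dt) * [p*0.000000 + (1-p)*3.296747] = 1.779300
  V(0,0) = exp(-r*dt) * [p*0.000000 + (1-p)*1.779300] = 0.960312

Answer: Price = V(0,0) = 0.9603


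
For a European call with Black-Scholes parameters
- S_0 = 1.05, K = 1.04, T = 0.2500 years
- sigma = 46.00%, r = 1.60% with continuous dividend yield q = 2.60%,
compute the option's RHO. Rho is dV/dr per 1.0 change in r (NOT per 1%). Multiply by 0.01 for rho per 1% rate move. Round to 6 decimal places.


d1 = 0.1457367435; d2 = -0.0842632565
phi(d1) = 0.3947280894; exp(-qT) = 0.9935210793; exp(-rT) = 0.9960079893
N(d2) = 0.4664235628
Rho = K*T*exp(-rT)*N(d2) = 1.0400 * 0.2500 * 0.9960079893 * 0.4664235628 = 0.120786

Answer: Rho = 0.120786


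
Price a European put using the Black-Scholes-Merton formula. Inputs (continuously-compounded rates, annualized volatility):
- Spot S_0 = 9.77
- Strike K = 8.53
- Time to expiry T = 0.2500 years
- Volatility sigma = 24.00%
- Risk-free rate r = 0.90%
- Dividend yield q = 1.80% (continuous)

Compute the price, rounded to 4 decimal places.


d1 = (ln(S/K) + (r - q + 0.5*sigma^2) * T) / (sigma * sqrt(T)) = 1.17230920
d2 = d1 - sigma * sqrt(T) = 1.05230920
exp(-rT) = 0.99775253; exp(-qT) = 0.99551011
P = K * exp(-rT) * N(-d2) - S_0 * exp(-qT) * N(-d1)
N(-d1) = 0.12053647; N(-d2) = 0.14632885
P = 8.5300 * 0.99775253 * 0.14632885 - 9.7700 * 0.99551011 * 0.12053647 = 0.0730

Answer: Price = 0.0730


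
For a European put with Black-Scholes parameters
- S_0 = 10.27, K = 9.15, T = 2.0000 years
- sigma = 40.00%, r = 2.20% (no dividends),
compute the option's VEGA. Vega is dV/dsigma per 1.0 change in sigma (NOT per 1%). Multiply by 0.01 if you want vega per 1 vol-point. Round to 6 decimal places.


d1 = 0.5647540675; d2 = -0.0009313575
phi(d1) = 0.3401351938; exp(-qT) = 1.0000000000; exp(-rT) = 0.9569539575
Vega = S * exp(-qT) * phi(d1) * sqrt(T) = 10.2700 * 1.0000000000 * 0.3401351938 * 1.4142135624 = 4.940114

Answer: Vega = 4.940114


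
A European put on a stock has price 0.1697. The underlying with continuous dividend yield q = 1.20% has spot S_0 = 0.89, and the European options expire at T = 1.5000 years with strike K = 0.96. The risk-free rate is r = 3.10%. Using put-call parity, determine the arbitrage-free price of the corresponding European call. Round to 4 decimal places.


Put-call parity: C - P = S_0 * exp(-qT) - K * exp(-rT).
S_0 * exp(-qT) = 0.8900 * 0.98216103 = 0.87412332
K * exp(-rT) = 0.9600 * 0.95456456 = 0.91638198
C = P + S*exp(-qT) - K*exp(-rT)
C = 0.1697 + 0.87412332 - 0.91638198 = 0.1274

Answer: Call price = 0.1274


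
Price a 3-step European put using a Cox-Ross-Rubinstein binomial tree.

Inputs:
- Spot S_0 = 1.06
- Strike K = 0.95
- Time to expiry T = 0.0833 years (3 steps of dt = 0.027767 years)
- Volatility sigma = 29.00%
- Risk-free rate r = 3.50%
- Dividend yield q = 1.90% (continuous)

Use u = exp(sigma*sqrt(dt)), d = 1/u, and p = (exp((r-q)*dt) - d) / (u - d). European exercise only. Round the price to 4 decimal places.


dt = T/N = 0.027767
u = exp(sigma*sqrt(dt)) = 1.049510; d = 1/u = 0.952825
p = (exp((r-q)*dt) - d) / (u - d) = 0.492517
Discount per step: exp(-r*dt) = 0.999029
Stock lattice S(k, i) with i counting down-moves:
  k=0: S(0,0) = 1.0600
  k=1: S(1,0) = 1.1125; S(1,1) = 1.0100
  k=2: S(2,0) = 1.1676; S(2,1) = 1.0600; S(2,2) = 0.9623
  k=3: S(3,0) = 1.2254; S(3,1) = 1.1125; S(3,2) = 1.0100; S(3,3) = 0.9170
Terminal payoffs V(N, i) = max(K - S_T, 0):
  V(3,0) = 0.000000; V(3,1) = 0.000000; V(3,2) = 0.000000; V(3,3) = 0.033050
Backward induction: V(k, i) = exp(-r*dt) * [p * V(k+1, i) + (1-p) * V(k+1, i+1)].
  V(2,0) = exp(-r*dt) * [p*0.000000 + (1-p)*0.000000] = 0.000000
  V(2,1) = exp(-r*dt) * [p*0.000000 + (1-p)*0.000000] = 0.000000
  V(2,2) = exp(-r*dt) * [p*0.000000 + (1-p)*0.033050] = 0.016756
  V(1,0) = exp(-r*dt) * [p*0.000000 + (1-p)*0.000000] = 0.000000
  V(1,1) = exp(-r*dt) * [p*0.000000 + (1-p)*0.016756] = 0.008495
  V(0,0) = exp(-r*dt) * [p*0.000000 + (1-p)*0.008495] = 0.004307

Answer: Price = V(0,0) = 0.0043


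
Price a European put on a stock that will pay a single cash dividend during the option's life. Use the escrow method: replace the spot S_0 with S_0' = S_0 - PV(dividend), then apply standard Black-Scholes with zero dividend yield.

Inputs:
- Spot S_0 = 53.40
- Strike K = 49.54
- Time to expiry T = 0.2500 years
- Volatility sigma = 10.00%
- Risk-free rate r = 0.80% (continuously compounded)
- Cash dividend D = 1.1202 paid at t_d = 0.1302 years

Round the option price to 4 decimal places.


Answer: Price = 0.1686

Derivation:
PV(D) = D * exp(-r * t_d) = 1.1202 * 0.99895894 = 1.11903381
S_0' = S_0 - PV(D) = 53.4000 - 1.11903381 = 52.28096619
d1 = (ln(S_0'/K) + (r + sigma^2/2)*T) / (sigma*sqrt(T)) = 1.14203891
d2 = d1 - sigma*sqrt(T) = 1.09203891
exp(-rT) = 0.99800200
N(-d1) = 0.12671892; N(-d2) = 0.13740800
P = K * exp(-rT) * N(-d2) - S_0' * N(-d1) = 49.5400 * 0.99800200 * 0.13740800 - 52.28096619 * 0.12671892 = 0.1686


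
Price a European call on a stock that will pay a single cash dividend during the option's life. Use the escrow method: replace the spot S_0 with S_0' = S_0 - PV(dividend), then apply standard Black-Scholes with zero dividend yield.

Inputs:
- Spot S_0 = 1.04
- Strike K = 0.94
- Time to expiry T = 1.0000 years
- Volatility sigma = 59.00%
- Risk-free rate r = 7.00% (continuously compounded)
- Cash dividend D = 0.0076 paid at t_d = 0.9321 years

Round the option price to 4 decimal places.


Answer: Price = 0.3080

Derivation:
PV(D) = D * exp(-r * t_d) = 0.0076 * 0.93683604 = 0.00711995
S_0' = S_0 - PV(D) = 1.0400 - 0.00711995 = 1.03288005
d1 = (ln(S_0'/K) + (r + sigma^2/2)*T) / (sigma*sqrt(T)) = 0.57334994
d2 = d1 - sigma*sqrt(T) = -0.01665006
exp(-rT) = 0.93239382
N(d1) = 0.71679611; N(d2) = 0.49335789
C = S_0' * N(d1) - K * exp(-rT) * N(d2) = 1.03288005 * 0.71679611 - 0.9400 * 0.93239382 * 0.49335789 = 0.3080


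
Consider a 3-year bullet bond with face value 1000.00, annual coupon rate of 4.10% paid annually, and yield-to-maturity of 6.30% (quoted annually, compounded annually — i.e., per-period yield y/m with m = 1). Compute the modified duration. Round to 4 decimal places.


Answer: Modified duration = 2.7089

Derivation:
Coupon per period c = face * coupon_rate / m = 41.000000
Periods per year m = 1; per-period yield y/m = 0.063000
Number of cashflows N = 3
Cashflows (t years, CF_t, discount factor 1/(1+y/m)^(m*t), PV):
  t = 1.0000: CF_t = 41.000000, DF = 0.940734, PV = 38.570085
  t = 2.0000: CF_t = 41.000000, DF = 0.884980, PV = 36.284181
  t = 3.0000: CF_t = 1041.000000, DF = 0.832531, PV = 866.664357
Price P = sum_t PV_t = 941.518623
First compute Macaulay numerator sum_t t * PV_t:
  t * PV_t at t = 1.0000: 38.570085
  t * PV_t at t = 2.0000: 72.568362
  t * PV_t at t = 3.0000: 2599.993072
Macaulay duration D = 2711.131519 / 941.518623 = 2.879530
Modified duration = D / (1 + y/m) = 2.879530 / (1 + 0.063000) = 2.708872


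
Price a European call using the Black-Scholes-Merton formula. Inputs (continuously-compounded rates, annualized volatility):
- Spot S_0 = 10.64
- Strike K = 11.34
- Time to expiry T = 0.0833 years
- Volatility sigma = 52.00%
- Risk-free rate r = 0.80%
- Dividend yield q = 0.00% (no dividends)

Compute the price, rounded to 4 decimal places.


d1 = (ln(S/K) + (r - q + 0.5*sigma^2) * T) / (sigma * sqrt(T)) = -0.34506193
d2 = d1 - sigma * sqrt(T) = -0.49514297
exp(-rT) = 0.99933382; exp(-qT) = 1.00000000
C = S_0 * exp(-qT) * N(d1) - K * exp(-rT) * N(d2)
N(d1) = 0.36502391; N(d2) = 0.31024960
C = 10.6400 * 1.00000000 * 0.36502391 - 11.3400 * 0.99933382 * 0.31024960 = 0.3680

Answer: Price = 0.3680


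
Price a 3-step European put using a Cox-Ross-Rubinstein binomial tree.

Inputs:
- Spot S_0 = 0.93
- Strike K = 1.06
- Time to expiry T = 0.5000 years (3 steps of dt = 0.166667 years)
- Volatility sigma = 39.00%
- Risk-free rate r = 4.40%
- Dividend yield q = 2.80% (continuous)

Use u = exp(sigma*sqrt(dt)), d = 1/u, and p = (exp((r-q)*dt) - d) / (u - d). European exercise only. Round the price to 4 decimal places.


dt = T/N = 0.166667
u = exp(sigma*sqrt(dt)) = 1.172592; d = 1/u = 0.852811
p = (exp((r-q)*dt) - d) / (u - d) = 0.468630
Discount per step: exp(-r*dt) = 0.992693
Stock lattice S(k, i) with i counting down-moves:
  k=0: S(0,0) = 0.9300
  k=1: S(1,0) = 1.0905; S(1,1) = 0.7931
  k=2: S(2,0) = 1.2787; S(2,1) = 0.9300; S(2,2) = 0.6764
  k=3: S(3,0) = 1.4994; S(3,1) = 1.0905; S(3,2) = 0.7931; S(3,3) = 0.5768
Terminal payoffs V(N, i) = max(K - S_T, 0):
  V(3,0) = 0.000000; V(3,1) = 0.000000; V(3,2) = 0.266885; V(3,3) = 0.483178
Backward induction: V(k, i) = exp(-r*dt) * [p * V(k+1, i) + (1-p) * V(k+1, i+1)].
  V(2,0) = exp(-r*dt) * [p*0.000000 + (1-p)*0.000000] = 0.000000
  V(2,1) = exp(-r*dt) * [p*0.000000 + (1-p)*0.266885] = 0.140779
  V(2,2) = exp(-r*dt) * [p*0.266885 + (1-p)*0.483178] = 0.379027
  V(1,0) = exp(-r*dt) * [p*0.000000 + (1-p)*0.140779] = 0.074259
  V(1,1) = exp(-r*dt) * [p*0.140779 + (1-p)*0.379027] = 0.265423
  V(0,0) = exp(-r*dt) * [p*0.074259 + (1-p)*0.265423] = 0.174553

Answer: Price = V(0,0) = 0.1746


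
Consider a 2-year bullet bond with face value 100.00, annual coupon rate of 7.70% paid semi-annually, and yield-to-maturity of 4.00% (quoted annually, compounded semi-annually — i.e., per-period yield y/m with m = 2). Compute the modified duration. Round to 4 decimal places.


Answer: Modified duration = 1.8584

Derivation:
Coupon per period c = face * coupon_rate / m = 3.850000
Periods per year m = 2; per-period yield y/m = 0.020000
Number of cashflows N = 4
Cashflows (t years, CF_t, discount factor 1/(1+y/m)^(m*t), PV):
  t = 0.5000: CF_t = 3.850000, DF = 0.980392, PV = 3.774510
  t = 1.0000: CF_t = 3.850000, DF = 0.961169, PV = 3.700500
  t = 1.5000: CF_t = 3.850000, DF = 0.942322, PV = 3.627941
  t = 2.0000: CF_t = 103.850000, DF = 0.923845, PV = 95.941347
Price P = sum_t PV_t = 107.044298
First compute Macaulay numerator sum_t t * PV_t:
  t * PV_t at t = 0.5000: 1.887255
  t * PV_t at t = 1.0000: 3.700500
  t * PV_t at t = 1.5000: 5.441911
  t * PV_t at t = 2.0000: 191.882695
Macaulay duration D = 202.912361 / 107.044298 = 1.895592
Modified duration = D / (1 + y/m) = 1.895592 / (1 + 0.020000) = 1.858424


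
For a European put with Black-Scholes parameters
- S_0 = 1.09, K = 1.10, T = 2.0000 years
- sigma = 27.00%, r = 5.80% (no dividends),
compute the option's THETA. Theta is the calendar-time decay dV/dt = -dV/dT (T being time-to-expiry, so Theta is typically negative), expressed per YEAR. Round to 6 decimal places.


d1 = 0.4707956663; d2 = 0.0889580045
phi(d1) = 0.3570916480; exp(-qT) = 1.0000000000; exp(-rT) = 0.8904752233
Theta = -S*exp(-qT)*phi(d1)*sigma/(2*sqrt(T)) + r*K*exp(-rT)*N(-d2) - q*S*exp(-qT)*N(-d1)
N(-d1) = 0.3188933298; N(-d2) = 0.4645576427; sqrt(T) = 1.4142135624
Term 1 = -1.0900 * 1.0000000000 * 0.3570916480 * 0.2700 / (2 * 1.4142135624) = -0.0371556584
Term 2 = 0.0580 * 1.1000 * 0.8904752233 * 0.4645576427 = 0.0263925971
Term 3 = 0 (no dividend yield, q = 0)
Theta = -0.0371556584 + (0.0263925971) + (0.0000000000) = -0.010763

Answer: Theta = -0.010763


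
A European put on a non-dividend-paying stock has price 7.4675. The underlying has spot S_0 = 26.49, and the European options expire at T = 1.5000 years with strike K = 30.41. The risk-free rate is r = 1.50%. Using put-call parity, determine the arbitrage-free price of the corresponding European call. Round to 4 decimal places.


Put-call parity: C - P = S_0 * exp(-qT) - K * exp(-rT).
S_0 * exp(-qT) = 26.4900 * 1.00000000 = 26.49000000
K * exp(-rT) = 30.4100 * 0.97775124 = 29.73341512
C = P + S*exp(-qT) - K*exp(-rT)
C = 7.4675 + 26.49000000 - 29.73341512 = 4.2241

Answer: Call price = 4.2241


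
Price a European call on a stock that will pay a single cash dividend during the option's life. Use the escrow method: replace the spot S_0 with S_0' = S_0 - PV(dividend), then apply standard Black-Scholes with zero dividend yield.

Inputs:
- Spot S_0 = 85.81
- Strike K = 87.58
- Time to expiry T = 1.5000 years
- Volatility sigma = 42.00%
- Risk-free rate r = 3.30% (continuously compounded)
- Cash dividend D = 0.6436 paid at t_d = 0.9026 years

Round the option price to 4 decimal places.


PV(D) = D * exp(-r * t_d) = 0.6436 * 0.97065343 = 0.62471254
S_0' = S_0 - PV(D) = 85.8100 - 0.62471254 = 85.18528746
d1 = (ln(S_0'/K) + (r + sigma^2/2)*T) / (sigma*sqrt(T)) = 0.29952997
d2 = d1 - sigma*sqrt(T) = -0.21486287
exp(-rT) = 0.95170516
N(d1) = 0.61773215; N(d2) = 0.41493712
C = S_0' * N(d1) - K * exp(-rT) * N(d2) = 85.18528746 * 0.61773215 - 87.5800 * 0.95170516 * 0.41493712 = 18.0365

Answer: Price = 18.0365


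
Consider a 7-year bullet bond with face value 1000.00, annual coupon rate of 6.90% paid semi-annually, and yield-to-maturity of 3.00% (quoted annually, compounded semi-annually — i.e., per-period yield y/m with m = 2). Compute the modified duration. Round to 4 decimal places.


Coupon per period c = face * coupon_rate / m = 34.500000
Periods per year m = 2; per-period yield y/m = 0.015000
Number of cashflows N = 14
Cashflows (t years, CF_t, discount factor 1/(1+y/m)^(m*t), PV):
  t = 0.5000: CF_t = 34.500000, DF = 0.985222, PV = 33.990148
  t = 1.0000: CF_t = 34.500000, DF = 0.970662, PV = 33.487830
  t = 1.5000: CF_t = 34.500000, DF = 0.956317, PV = 32.992936
  t = 2.0000: CF_t = 34.500000, DF = 0.942184, PV = 32.505356
  t = 2.5000: CF_t = 34.500000, DF = 0.928260, PV = 32.024981
  t = 3.0000: CF_t = 34.500000, DF = 0.914542, PV = 31.551706
  t = 3.5000: CF_t = 34.500000, DF = 0.901027, PV = 31.085424
  t = 4.0000: CF_t = 34.500000, DF = 0.887711, PV = 30.626034
  t = 4.5000: CF_t = 34.500000, DF = 0.874592, PV = 30.173432
  t = 5.0000: CF_t = 34.500000, DF = 0.861667, PV = 29.727519
  t = 5.5000: CF_t = 34.500000, DF = 0.848933, PV = 29.288197
  t = 6.0000: CF_t = 34.500000, DF = 0.836387, PV = 28.855366
  t = 6.5000: CF_t = 34.500000, DF = 0.824027, PV = 28.428932
  t = 7.0000: CF_t = 1034.500000, DF = 0.811849, PV = 839.858078
Price P = sum_t PV_t = 1244.595939
First compute Macaulay numerator sum_t t * PV_t:
  t * PV_t at t = 0.5000: 16.995074
  t * PV_t at t = 1.0000: 33.487830
  t * PV_t at t = 1.5000: 49.489404
  t * PV_t at t = 2.0000: 65.010712
  t * PV_t at t = 2.5000: 80.062453
  t * PV_t at t = 3.0000: 94.655117
  t * PV_t at t = 3.5000: 108.798985
  t * PV_t at t = 4.0000: 122.504135
  t * PV_t at t = 4.5000: 135.780445
  t * PV_t at t = 5.0000: 148.637597
  t * PV_t at t = 5.5000: 161.085081
  t * PV_t at t = 6.0000: 173.132196
  t * PV_t at t = 6.5000: 184.788058
  t * PV_t at t = 7.0000: 5879.006543
Macaulay duration D = 7253.433632 / 1244.595939 = 5.827943
Modified duration = D / (1 + y/m) = 5.827943 / (1 + 0.015000) = 5.741815

Answer: Modified duration = 5.7418


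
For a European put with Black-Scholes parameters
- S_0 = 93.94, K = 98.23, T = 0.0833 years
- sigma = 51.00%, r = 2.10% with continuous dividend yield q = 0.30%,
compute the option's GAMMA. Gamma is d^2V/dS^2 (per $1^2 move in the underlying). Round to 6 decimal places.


d1 = -0.2195920408; d2 = -0.3667869117
phi(d1) = 0.3894386774; exp(-qT) = 0.9997501312; exp(-rT) = 0.9982522291
Gamma = exp(-qT) * phi(d1) / (S * sigma * sqrt(T)) = 0.9997501312 * 0.3894386774 / (93.9400 * 0.5100 * 0.2886173938) = 0.028157

Answer: Gamma = 0.028157


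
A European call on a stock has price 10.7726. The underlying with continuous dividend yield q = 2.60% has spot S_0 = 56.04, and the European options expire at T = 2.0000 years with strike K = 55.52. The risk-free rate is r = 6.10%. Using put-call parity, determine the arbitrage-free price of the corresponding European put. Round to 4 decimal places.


Answer: Put price = 6.7156

Derivation:
Put-call parity: C - P = S_0 * exp(-qT) - K * exp(-rT).
S_0 * exp(-qT) = 56.0400 * 0.94932887 = 53.20038970
K * exp(-rT) = 55.5200 * 0.88514837 = 49.14343742
P = C - S*exp(-qT) + K*exp(-rT)
P = 10.7726 - 53.20038970 + 49.14343742 = 6.7156


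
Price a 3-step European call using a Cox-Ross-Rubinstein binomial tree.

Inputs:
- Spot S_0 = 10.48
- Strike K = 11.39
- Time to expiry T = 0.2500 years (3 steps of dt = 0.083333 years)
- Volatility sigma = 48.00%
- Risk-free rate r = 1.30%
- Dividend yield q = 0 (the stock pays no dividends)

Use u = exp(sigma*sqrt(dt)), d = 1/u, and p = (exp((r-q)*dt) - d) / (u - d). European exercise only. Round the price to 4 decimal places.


Answer: Price = V(0,0) = 0.6891

Derivation:
dt = T/N = 0.083333
u = exp(sigma*sqrt(dt)) = 1.148623; d = 1/u = 0.870607
p = (exp((r-q)*dt) - d) / (u - d) = 0.469313
Discount per step: exp(-r*dt) = 0.998917
Stock lattice S(k, i) with i counting down-moves:
  k=0: S(0,0) = 10.4800
  k=1: S(1,0) = 12.0376; S(1,1) = 9.1240
  k=2: S(2,0) = 13.8266; S(2,1) = 10.4800; S(2,2) = 7.9434
  k=3: S(3,0) = 15.8816; S(3,1) = 12.0376; S(3,2) = 9.1240; S(3,3) = 6.9156
Terminal payoffs V(N, i) = max(S_T - K, 0):
  V(3,0) = 4.491595; V(3,1) = 0.647572; V(3,2) = 0.000000; V(3,3) = 0.000000
Backward induction: V(k, i) = exp(-r*dt) * [p * V(k+1, i) + (1-p) * V(k+1, i+1)].
  V(2,0) = exp(-r*dt) * [p*4.491595 + (1-p)*0.647572] = 2.448968
  V(2,1) = exp(-r*dt) * [p*0.647572 + (1-p)*0.000000] = 0.303585
  V(2,2) = exp(-r*dt) * [p*0.000000 + (1-p)*0.000000] = 0.000000
  V(1,0) = exp(-r*dt) * [p*2.448968 + (1-p)*0.303585] = 1.309022
  V(1,1) = exp(-r*dt) * [p*0.303585 + (1-p)*0.000000] = 0.142322
  V(0,0) = exp(-r*dt) * [p*1.309022 + (1-p)*0.142322] = 0.689123
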